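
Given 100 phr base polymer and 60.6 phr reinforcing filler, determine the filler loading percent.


Filler % = filler / (rubber + filler) * 100
= 60.6 / (100 + 60.6) * 100
= 60.6 / 160.6 * 100
= 37.73%

37.73%


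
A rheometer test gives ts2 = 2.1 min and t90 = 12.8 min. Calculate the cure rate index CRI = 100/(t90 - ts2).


CRI = 100 / (t90 - ts2)
= 100 / (12.8 - 2.1)
= 100 / 10.7
= 9.35 min^-1

9.35 min^-1


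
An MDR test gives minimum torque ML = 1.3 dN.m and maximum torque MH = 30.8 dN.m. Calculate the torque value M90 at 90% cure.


M90 = ML + 0.9 * (MH - ML)
M90 = 1.3 + 0.9 * (30.8 - 1.3)
M90 = 1.3 + 0.9 * 29.5
M90 = 27.85 dN.m

27.85 dN.m


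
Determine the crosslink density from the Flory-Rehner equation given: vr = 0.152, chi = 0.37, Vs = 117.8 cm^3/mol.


ln(1 - vr) = ln(1 - 0.152) = -0.1649
Numerator = -((-0.1649) + 0.152 + 0.37 * 0.152^2) = 0.0043
Denominator = 117.8 * (0.152^(1/3) - 0.152/2) = 53.9147
nu = 0.0043 / 53.9147 = 8.0241e-05 mol/cm^3

8.0241e-05 mol/cm^3


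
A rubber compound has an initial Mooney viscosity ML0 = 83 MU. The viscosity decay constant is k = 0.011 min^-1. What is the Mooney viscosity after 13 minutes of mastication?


ML = ML0 * exp(-k * t)
ML = 83 * exp(-0.011 * 13)
ML = 83 * 0.8668
ML = 71.94 MU

71.94 MU


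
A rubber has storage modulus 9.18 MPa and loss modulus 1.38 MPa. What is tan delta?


tan delta = E'' / E'
= 1.38 / 9.18
= 0.1503

tan delta = 0.1503


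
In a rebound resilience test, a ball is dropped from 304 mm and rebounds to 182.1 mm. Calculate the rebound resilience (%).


Resilience = h_rebound / h_drop * 100
= 182.1 / 304 * 100
= 59.9%

59.9%


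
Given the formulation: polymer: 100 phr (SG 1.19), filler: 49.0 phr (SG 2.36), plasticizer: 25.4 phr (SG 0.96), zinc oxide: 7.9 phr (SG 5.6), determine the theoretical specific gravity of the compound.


Sum of weights = 182.3
Volume contributions:
  polymer: 100/1.19 = 84.0336
  filler: 49.0/2.36 = 20.7627
  plasticizer: 25.4/0.96 = 26.4583
  zinc oxide: 7.9/5.6 = 1.4107
Sum of volumes = 132.6654
SG = 182.3 / 132.6654 = 1.374

SG = 1.374


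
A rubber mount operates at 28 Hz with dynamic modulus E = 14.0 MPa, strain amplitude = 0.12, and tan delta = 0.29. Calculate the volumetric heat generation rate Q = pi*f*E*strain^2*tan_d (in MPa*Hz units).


Q = pi * f * E * strain^2 * tan_d
= pi * 28 * 14.0 * 0.12^2 * 0.29
= pi * 28 * 14.0 * 0.0144 * 0.29
= 5.1428

Q = 5.1428


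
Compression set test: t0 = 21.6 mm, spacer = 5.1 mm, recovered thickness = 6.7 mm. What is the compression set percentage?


CS = (t0 - recovered) / (t0 - ts) * 100
= (21.6 - 6.7) / (21.6 - 5.1) * 100
= 14.9 / 16.5 * 100
= 90.3%

90.3%


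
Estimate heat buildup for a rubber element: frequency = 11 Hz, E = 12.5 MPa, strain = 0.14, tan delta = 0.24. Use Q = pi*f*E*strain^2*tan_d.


Q = pi * f * E * strain^2 * tan_d
= pi * 11 * 12.5 * 0.14^2 * 0.24
= pi * 11 * 12.5 * 0.0196 * 0.24
= 2.0320

Q = 2.0320


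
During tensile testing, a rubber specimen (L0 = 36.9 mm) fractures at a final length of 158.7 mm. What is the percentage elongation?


Elongation = (Lf - L0) / L0 * 100
= (158.7 - 36.9) / 36.9 * 100
= 121.8 / 36.9 * 100
= 330.1%

330.1%


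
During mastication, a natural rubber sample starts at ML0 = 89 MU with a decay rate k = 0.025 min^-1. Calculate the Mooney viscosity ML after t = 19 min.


ML = ML0 * exp(-k * t)
ML = 89 * exp(-0.025 * 19)
ML = 89 * 0.6219
ML = 55.35 MU

55.35 MU


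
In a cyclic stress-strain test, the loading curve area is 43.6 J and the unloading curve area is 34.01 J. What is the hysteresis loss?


Hysteresis loss = loading - unloading
= 43.6 - 34.01
= 9.59 J

9.59 J


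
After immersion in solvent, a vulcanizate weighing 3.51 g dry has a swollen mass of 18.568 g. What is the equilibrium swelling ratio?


Q = W_swollen / W_dry
Q = 18.568 / 3.51
Q = 5.29

Q = 5.29


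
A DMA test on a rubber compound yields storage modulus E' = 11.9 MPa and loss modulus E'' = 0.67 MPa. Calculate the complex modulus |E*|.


|E*| = sqrt(E'^2 + E''^2)
= sqrt(11.9^2 + 0.67^2)
= sqrt(141.6100 + 0.4489)
= 11.919 MPa

11.919 MPa


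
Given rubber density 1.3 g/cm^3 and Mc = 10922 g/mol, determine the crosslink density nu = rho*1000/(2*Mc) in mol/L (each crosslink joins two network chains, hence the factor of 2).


nu = rho * 1000 / (2 * Mc)
nu = 1.3 * 1000 / (2 * 10922)
nu = 1300.0 / 21844
nu = 0.0595 mol/L

0.0595 mol/L


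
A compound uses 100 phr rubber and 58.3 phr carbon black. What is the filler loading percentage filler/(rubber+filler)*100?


Filler % = filler / (rubber + filler) * 100
= 58.3 / (100 + 58.3) * 100
= 58.3 / 158.3 * 100
= 36.83%

36.83%


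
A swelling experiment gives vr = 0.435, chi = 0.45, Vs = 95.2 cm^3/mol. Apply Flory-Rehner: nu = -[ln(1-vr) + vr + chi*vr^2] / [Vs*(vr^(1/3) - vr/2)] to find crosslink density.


ln(1 - vr) = ln(1 - 0.435) = -0.5709
Numerator = -((-0.5709) + 0.435 + 0.45 * 0.435^2) = 0.0508
Denominator = 95.2 * (0.435^(1/3) - 0.435/2) = 51.4269
nu = 0.0508 / 51.4269 = 9.8739e-04 mol/cm^3

9.8739e-04 mol/cm^3


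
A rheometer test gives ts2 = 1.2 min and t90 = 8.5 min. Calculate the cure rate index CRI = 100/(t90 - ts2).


CRI = 100 / (t90 - ts2)
= 100 / (8.5 - 1.2)
= 100 / 7.3
= 13.7 min^-1

13.7 min^-1


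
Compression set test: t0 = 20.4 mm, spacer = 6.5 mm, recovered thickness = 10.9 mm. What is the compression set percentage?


CS = (t0 - recovered) / (t0 - ts) * 100
= (20.4 - 10.9) / (20.4 - 6.5) * 100
= 9.5 / 13.9 * 100
= 68.3%

68.3%


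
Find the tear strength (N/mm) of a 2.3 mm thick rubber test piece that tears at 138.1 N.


Tear strength = force / thickness
= 138.1 / 2.3
= 60.04 N/mm

60.04 N/mm


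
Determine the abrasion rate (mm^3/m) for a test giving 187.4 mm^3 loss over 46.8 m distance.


Rate = volume_loss / distance
= 187.4 / 46.8
= 4.004 mm^3/m

4.004 mm^3/m


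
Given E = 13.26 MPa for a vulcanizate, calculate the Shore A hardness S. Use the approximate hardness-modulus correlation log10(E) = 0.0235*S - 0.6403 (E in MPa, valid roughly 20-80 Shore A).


log10(E) = 0.0235*S - 0.6403  =>  S = (log10(E) + 0.6403) / 0.0235
log10(13.26) = 1.122544
S = (1.122544 + 0.6403) / 0.0235 = 1.762844 / 0.0235
S = 75.0

Shore A = 75.0


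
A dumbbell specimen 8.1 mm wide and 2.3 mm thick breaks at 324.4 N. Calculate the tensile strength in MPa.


Area = width * thickness = 8.1 * 2.3 = 18.63 mm^2
TS = force / area = 324.4 / 18.63 = 17.41 MPa

17.41 MPa


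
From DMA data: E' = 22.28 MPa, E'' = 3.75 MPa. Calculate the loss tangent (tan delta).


tan delta = E'' / E'
= 3.75 / 22.28
= 0.1683

tan delta = 0.1683


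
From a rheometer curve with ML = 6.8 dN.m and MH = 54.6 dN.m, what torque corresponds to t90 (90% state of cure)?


M90 = ML + 0.9 * (MH - ML)
M90 = 6.8 + 0.9 * (54.6 - 6.8)
M90 = 6.8 + 0.9 * 47.8
M90 = 49.82 dN.m

49.82 dN.m


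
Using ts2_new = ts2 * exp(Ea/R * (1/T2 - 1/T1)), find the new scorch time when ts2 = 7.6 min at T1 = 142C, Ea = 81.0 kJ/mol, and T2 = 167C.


Convert temperatures: T1 = 142 + 273.15 = 415.15 K, T2 = 167 + 273.15 = 440.15 K
ts2_new = 7.6 * exp(81000 / 8.314 * (1/440.15 - 1/415.15))
1/T2 - 1/T1 = -1.3682e-04
ts2_new = 2.0 min

2.0 min


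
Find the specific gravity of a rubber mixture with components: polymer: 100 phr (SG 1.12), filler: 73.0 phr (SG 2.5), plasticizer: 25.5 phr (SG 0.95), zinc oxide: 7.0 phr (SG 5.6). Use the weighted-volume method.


Sum of weights = 205.5
Volume contributions:
  polymer: 100/1.12 = 89.2857
  filler: 73.0/2.5 = 29.2000
  plasticizer: 25.5/0.95 = 26.8421
  zinc oxide: 7.0/5.6 = 1.2500
Sum of volumes = 146.5778
SG = 205.5 / 146.5778 = 1.402

SG = 1.402


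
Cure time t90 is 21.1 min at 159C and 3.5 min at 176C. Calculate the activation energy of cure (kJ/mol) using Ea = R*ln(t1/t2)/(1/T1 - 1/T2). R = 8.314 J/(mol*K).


T1 = 432.15 K, T2 = 449.15 K
1/T1 - 1/T2 = 8.7584e-05
ln(t1/t2) = ln(21.1/3.5) = 1.7965
Ea = 8.314 * 1.7965 / 8.7584e-05 = 170536.2373 J/mol
Ea = 170.54 kJ/mol

170.54 kJ/mol


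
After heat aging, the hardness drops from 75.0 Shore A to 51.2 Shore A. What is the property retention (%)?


Retention = aged / original * 100
= 51.2 / 75.0 * 100
= 68.3%

68.3%


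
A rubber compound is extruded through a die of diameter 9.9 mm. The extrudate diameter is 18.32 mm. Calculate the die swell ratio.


Die swell ratio = D_extrudate / D_die
= 18.32 / 9.9
= 1.851

Die swell = 1.851


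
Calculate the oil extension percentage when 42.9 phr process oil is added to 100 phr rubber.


Oil % = oil / (100 + oil) * 100
= 42.9 / (100 + 42.9) * 100
= 42.9 / 142.9 * 100
= 30.02%

30.02%


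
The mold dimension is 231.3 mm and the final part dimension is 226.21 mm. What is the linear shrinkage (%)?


Shrinkage = (mold - part) / mold * 100
= (231.3 - 226.21) / 231.3 * 100
= 5.09 / 231.3 * 100
= 2.2%

2.2%


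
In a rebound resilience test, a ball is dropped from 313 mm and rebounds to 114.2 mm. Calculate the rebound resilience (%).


Resilience = h_rebound / h_drop * 100
= 114.2 / 313 * 100
= 36.5%

36.5%


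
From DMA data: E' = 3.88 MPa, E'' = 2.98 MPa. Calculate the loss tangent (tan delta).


tan delta = E'' / E'
= 2.98 / 3.88
= 0.768

tan delta = 0.768


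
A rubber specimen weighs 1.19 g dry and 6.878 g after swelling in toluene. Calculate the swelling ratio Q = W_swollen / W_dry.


Q = W_swollen / W_dry
Q = 6.878 / 1.19
Q = 5.78

Q = 5.78


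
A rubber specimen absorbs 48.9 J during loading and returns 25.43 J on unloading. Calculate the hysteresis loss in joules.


Hysteresis loss = loading - unloading
= 48.9 - 25.43
= 23.47 J

23.47 J


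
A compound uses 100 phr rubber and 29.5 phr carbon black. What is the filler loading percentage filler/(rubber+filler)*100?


Filler % = filler / (rubber + filler) * 100
= 29.5 / (100 + 29.5) * 100
= 29.5 / 129.5 * 100
= 22.78%

22.78%


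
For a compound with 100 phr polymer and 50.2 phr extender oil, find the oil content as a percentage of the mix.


Oil % = oil / (100 + oil) * 100
= 50.2 / (100 + 50.2) * 100
= 50.2 / 150.2 * 100
= 33.42%

33.42%


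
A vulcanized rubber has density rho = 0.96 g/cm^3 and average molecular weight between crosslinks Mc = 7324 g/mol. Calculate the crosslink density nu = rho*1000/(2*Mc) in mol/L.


nu = rho * 1000 / (2 * Mc)
nu = 0.96 * 1000 / (2 * 7324)
nu = 960.0 / 14648
nu = 0.0655 mol/L

0.0655 mol/L


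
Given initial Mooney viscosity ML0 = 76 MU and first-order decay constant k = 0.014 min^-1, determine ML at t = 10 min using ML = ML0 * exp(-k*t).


ML = ML0 * exp(-k * t)
ML = 76 * exp(-0.014 * 10)
ML = 76 * 0.8694
ML = 66.07 MU

66.07 MU


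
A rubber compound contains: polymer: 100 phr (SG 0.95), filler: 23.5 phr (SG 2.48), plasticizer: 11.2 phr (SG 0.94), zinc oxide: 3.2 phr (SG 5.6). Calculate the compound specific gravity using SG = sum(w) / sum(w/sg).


Sum of weights = 137.9
Volume contributions:
  polymer: 100/0.95 = 105.2632
  filler: 23.5/2.48 = 9.4758
  plasticizer: 11.2/0.94 = 11.9149
  zinc oxide: 3.2/5.6 = 0.5714
Sum of volumes = 127.2253
SG = 137.9 / 127.2253 = 1.084

SG = 1.084


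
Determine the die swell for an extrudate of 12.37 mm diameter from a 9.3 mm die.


Die swell ratio = D_extrudate / D_die
= 12.37 / 9.3
= 1.33

Die swell = 1.33


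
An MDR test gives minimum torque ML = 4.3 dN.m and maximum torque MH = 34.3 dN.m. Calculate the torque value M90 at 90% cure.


M90 = ML + 0.9 * (MH - ML)
M90 = 4.3 + 0.9 * (34.3 - 4.3)
M90 = 4.3 + 0.9 * 30.0
M90 = 31.3 dN.m

31.3 dN.m


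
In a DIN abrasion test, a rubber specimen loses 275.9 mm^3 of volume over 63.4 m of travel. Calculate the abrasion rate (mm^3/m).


Rate = volume_loss / distance
= 275.9 / 63.4
= 4.352 mm^3/m

4.352 mm^3/m


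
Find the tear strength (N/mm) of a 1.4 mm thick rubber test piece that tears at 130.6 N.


Tear strength = force / thickness
= 130.6 / 1.4
= 93.29 N/mm

93.29 N/mm


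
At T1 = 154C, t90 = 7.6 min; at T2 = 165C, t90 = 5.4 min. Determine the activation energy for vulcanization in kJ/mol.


T1 = 427.15 K, T2 = 438.15 K
1/T1 - 1/T2 = 5.8775e-05
ln(t1/t2) = ln(7.6/5.4) = 0.3417
Ea = 8.314 * 0.3417 / 5.8775e-05 = 48342.3978 J/mol
Ea = 48.34 kJ/mol

48.34 kJ/mol


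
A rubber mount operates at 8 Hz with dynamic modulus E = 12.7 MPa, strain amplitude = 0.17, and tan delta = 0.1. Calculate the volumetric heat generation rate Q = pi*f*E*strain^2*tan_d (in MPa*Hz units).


Q = pi * f * E * strain^2 * tan_d
= pi * 8 * 12.7 * 0.17^2 * 0.1
= pi * 8 * 12.7 * 0.0289 * 0.1
= 0.9224

Q = 0.9224


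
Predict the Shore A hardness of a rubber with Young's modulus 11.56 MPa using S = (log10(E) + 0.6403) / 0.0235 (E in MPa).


log10(E) = 0.0235*S - 0.6403  =>  S = (log10(E) + 0.6403) / 0.0235
log10(11.56) = 1.062958
S = (1.062958 + 0.6403) / 0.0235 = 1.703258 / 0.0235
S = 72.5

Shore A = 72.5


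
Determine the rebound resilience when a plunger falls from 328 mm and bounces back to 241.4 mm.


Resilience = h_rebound / h_drop * 100
= 241.4 / 328 * 100
= 73.6%

73.6%


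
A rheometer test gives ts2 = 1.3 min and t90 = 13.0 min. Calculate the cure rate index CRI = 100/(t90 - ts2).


CRI = 100 / (t90 - ts2)
= 100 / (13.0 - 1.3)
= 100 / 11.7
= 8.55 min^-1

8.55 min^-1


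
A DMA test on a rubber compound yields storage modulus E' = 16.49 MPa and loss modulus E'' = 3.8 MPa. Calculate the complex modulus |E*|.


|E*| = sqrt(E'^2 + E''^2)
= sqrt(16.49^2 + 3.8^2)
= sqrt(271.9201 + 14.4400)
= 16.922 MPa

16.922 MPa


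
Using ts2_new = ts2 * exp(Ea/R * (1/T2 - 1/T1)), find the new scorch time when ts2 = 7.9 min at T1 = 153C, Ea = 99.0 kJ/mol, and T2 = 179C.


Convert temperatures: T1 = 153 + 273.15 = 426.15 K, T2 = 179 + 273.15 = 452.15 K
ts2_new = 7.9 * exp(99000 / 8.314 * (1/452.15 - 1/426.15))
1/T2 - 1/T1 = -1.3494e-04
ts2_new = 1.58 min

1.58 min


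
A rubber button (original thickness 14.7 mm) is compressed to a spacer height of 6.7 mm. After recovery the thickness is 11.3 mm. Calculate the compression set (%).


CS = (t0 - recovered) / (t0 - ts) * 100
= (14.7 - 11.3) / (14.7 - 6.7) * 100
= 3.4 / 8.0 * 100
= 42.5%

42.5%


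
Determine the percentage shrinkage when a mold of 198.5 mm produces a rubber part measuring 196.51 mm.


Shrinkage = (mold - part) / mold * 100
= (198.5 - 196.51) / 198.5 * 100
= 1.99 / 198.5 * 100
= 1.0%

1.0%


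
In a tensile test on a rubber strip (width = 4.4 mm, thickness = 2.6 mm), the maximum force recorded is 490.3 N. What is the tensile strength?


Area = width * thickness = 4.4 * 2.6 = 11.44 mm^2
TS = force / area = 490.3 / 11.44 = 42.86 MPa

42.86 MPa


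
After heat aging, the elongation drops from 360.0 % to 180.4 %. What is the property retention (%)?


Retention = aged / original * 100
= 180.4 / 360.0 * 100
= 50.1%

50.1%


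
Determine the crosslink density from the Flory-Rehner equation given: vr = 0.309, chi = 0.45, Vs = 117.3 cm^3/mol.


ln(1 - vr) = ln(1 - 0.309) = -0.3696
Numerator = -((-0.3696) + 0.309 + 0.45 * 0.309^2) = 0.0176
Denominator = 117.3 * (0.309^(1/3) - 0.309/2) = 61.1792
nu = 0.0176 / 61.1792 = 2.8848e-04 mol/cm^3

2.8848e-04 mol/cm^3


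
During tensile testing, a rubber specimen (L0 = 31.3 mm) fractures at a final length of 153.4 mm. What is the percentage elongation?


Elongation = (Lf - L0) / L0 * 100
= (153.4 - 31.3) / 31.3 * 100
= 122.1 / 31.3 * 100
= 390.1%

390.1%


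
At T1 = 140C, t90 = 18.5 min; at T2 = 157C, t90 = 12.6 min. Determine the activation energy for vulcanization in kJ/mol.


T1 = 413.15 K, T2 = 430.15 K
1/T1 - 1/T2 = 9.5658e-05
ln(t1/t2) = ln(18.5/12.6) = 0.3841
Ea = 8.314 * 0.3841 / 9.5658e-05 = 33381.3271 J/mol
Ea = 33.38 kJ/mol

33.38 kJ/mol


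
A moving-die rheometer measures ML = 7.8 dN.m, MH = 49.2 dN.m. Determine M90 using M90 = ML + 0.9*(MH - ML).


M90 = ML + 0.9 * (MH - ML)
M90 = 7.8 + 0.9 * (49.2 - 7.8)
M90 = 7.8 + 0.9 * 41.4
M90 = 45.06 dN.m

45.06 dN.m


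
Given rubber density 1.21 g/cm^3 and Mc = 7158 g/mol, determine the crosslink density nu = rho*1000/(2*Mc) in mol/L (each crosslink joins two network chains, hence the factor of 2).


nu = rho * 1000 / (2 * Mc)
nu = 1.21 * 1000 / (2 * 7158)
nu = 1210.0 / 14316
nu = 0.0845 mol/L

0.0845 mol/L


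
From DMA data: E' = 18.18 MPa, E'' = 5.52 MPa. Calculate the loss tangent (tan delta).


tan delta = E'' / E'
= 5.52 / 18.18
= 0.3036

tan delta = 0.3036


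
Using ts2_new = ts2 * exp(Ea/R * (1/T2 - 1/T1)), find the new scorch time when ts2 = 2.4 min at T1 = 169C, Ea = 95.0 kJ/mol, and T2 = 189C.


Convert temperatures: T1 = 169 + 273.15 = 442.15 K, T2 = 189 + 273.15 = 462.15 K
ts2_new = 2.4 * exp(95000 / 8.314 * (1/462.15 - 1/442.15))
1/T2 - 1/T1 = -9.7876e-05
ts2_new = 0.78 min

0.78 min


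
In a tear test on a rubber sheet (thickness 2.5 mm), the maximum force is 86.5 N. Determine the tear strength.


Tear strength = force / thickness
= 86.5 / 2.5
= 34.6 N/mm

34.6 N/mm


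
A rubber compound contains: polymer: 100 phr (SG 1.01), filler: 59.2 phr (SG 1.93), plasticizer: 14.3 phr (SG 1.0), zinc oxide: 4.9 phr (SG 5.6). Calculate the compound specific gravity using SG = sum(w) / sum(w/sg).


Sum of weights = 178.4
Volume contributions:
  polymer: 100/1.01 = 99.0099
  filler: 59.2/1.93 = 30.6736
  plasticizer: 14.3/1.0 = 14.3000
  zinc oxide: 4.9/5.6 = 0.8750
Sum of volumes = 144.8585
SG = 178.4 / 144.8585 = 1.232

SG = 1.232


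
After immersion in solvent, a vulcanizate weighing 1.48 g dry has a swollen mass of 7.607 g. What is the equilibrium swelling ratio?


Q = W_swollen / W_dry
Q = 7.607 / 1.48
Q = 5.14

Q = 5.14


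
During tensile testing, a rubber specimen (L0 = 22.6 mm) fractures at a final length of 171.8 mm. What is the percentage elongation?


Elongation = (Lf - L0) / L0 * 100
= (171.8 - 22.6) / 22.6 * 100
= 149.2 / 22.6 * 100
= 660.2%

660.2%


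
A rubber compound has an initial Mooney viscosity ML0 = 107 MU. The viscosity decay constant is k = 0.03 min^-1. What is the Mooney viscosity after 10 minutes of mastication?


ML = ML0 * exp(-k * t)
ML = 107 * exp(-0.03 * 10)
ML = 107 * 0.7408
ML = 79.27 MU

79.27 MU


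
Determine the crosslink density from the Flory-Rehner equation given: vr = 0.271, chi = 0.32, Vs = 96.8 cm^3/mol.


ln(1 - vr) = ln(1 - 0.271) = -0.3161
Numerator = -((-0.3161) + 0.271 + 0.32 * 0.271^2) = 0.0216
Denominator = 96.8 * (0.271^(1/3) - 0.271/2) = 49.5255
nu = 0.0216 / 49.5255 = 4.3574e-04 mol/cm^3

4.3574e-04 mol/cm^3


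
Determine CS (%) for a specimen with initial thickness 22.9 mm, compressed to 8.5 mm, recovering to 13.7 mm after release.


CS = (t0 - recovered) / (t0 - ts) * 100
= (22.9 - 13.7) / (22.9 - 8.5) * 100
= 9.2 / 14.4 * 100
= 63.9%

63.9%


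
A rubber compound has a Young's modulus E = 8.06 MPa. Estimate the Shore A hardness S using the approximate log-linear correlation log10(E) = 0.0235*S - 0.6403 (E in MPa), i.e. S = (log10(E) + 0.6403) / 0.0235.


log10(E) = 0.0235*S - 0.6403  =>  S = (log10(E) + 0.6403) / 0.0235
log10(8.06) = 0.906335
S = (0.906335 + 0.6403) / 0.0235 = 1.546635 / 0.0235
S = 65.8

Shore A = 65.8


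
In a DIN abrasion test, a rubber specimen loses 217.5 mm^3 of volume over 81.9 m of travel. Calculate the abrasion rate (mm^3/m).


Rate = volume_loss / distance
= 217.5 / 81.9
= 2.656 mm^3/m

2.656 mm^3/m


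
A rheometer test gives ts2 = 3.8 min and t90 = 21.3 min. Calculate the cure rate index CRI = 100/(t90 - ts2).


CRI = 100 / (t90 - ts2)
= 100 / (21.3 - 3.8)
= 100 / 17.5
= 5.71 min^-1

5.71 min^-1


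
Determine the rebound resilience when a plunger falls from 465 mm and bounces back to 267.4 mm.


Resilience = h_rebound / h_drop * 100
= 267.4 / 465 * 100
= 57.5%

57.5%


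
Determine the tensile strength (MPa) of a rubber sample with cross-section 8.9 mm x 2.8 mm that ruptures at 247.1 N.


Area = width * thickness = 8.9 * 2.8 = 24.92 mm^2
TS = force / area = 247.1 / 24.92 = 9.92 MPa

9.92 MPa


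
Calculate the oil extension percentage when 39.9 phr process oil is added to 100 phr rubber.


Oil % = oil / (100 + oil) * 100
= 39.9 / (100 + 39.9) * 100
= 39.9 / 139.9 * 100
= 28.52%

28.52%


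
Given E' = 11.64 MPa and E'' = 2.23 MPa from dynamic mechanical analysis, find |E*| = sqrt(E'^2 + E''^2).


|E*| = sqrt(E'^2 + E''^2)
= sqrt(11.64^2 + 2.23^2)
= sqrt(135.4896 + 4.9729)
= 11.852 MPa

11.852 MPa


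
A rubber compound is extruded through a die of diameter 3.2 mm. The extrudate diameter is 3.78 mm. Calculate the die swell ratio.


Die swell ratio = D_extrudate / D_die
= 3.78 / 3.2
= 1.181

Die swell = 1.181


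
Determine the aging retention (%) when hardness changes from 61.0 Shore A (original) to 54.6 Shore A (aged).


Retention = aged / original * 100
= 54.6 / 61.0 * 100
= 89.5%

89.5%


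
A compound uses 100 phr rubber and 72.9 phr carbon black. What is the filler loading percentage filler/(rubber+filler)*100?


Filler % = filler / (rubber + filler) * 100
= 72.9 / (100 + 72.9) * 100
= 72.9 / 172.9 * 100
= 42.16%

42.16%


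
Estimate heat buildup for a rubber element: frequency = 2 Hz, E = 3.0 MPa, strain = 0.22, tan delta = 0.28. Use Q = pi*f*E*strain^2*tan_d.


Q = pi * f * E * strain^2 * tan_d
= pi * 2 * 3.0 * 0.22^2 * 0.28
= pi * 2 * 3.0 * 0.0484 * 0.28
= 0.2554

Q = 0.2554


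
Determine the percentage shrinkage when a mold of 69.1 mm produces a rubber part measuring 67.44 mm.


Shrinkage = (mold - part) / mold * 100
= (69.1 - 67.44) / 69.1 * 100
= 1.66 / 69.1 * 100
= 2.4%

2.4%


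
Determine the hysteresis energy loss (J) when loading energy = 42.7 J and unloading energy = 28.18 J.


Hysteresis loss = loading - unloading
= 42.7 - 28.18
= 14.52 J

14.52 J


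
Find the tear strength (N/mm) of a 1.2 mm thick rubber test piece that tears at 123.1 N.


Tear strength = force / thickness
= 123.1 / 1.2
= 102.58 N/mm

102.58 N/mm


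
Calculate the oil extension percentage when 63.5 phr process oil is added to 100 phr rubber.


Oil % = oil / (100 + oil) * 100
= 63.5 / (100 + 63.5) * 100
= 63.5 / 163.5 * 100
= 38.84%

38.84%


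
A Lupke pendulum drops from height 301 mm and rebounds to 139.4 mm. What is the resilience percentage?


Resilience = h_rebound / h_drop * 100
= 139.4 / 301 * 100
= 46.3%

46.3%


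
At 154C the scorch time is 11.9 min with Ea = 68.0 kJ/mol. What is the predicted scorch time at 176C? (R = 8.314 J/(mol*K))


Convert temperatures: T1 = 154 + 273.15 = 427.15 K, T2 = 176 + 273.15 = 449.15 K
ts2_new = 11.9 * exp(68000 / 8.314 * (1/449.15 - 1/427.15))
1/T2 - 1/T1 = -1.1467e-04
ts2_new = 4.66 min

4.66 min


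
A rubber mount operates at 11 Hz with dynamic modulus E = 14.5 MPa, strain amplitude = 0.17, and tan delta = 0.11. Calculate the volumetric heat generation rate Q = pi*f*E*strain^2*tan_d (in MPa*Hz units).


Q = pi * f * E * strain^2 * tan_d
= pi * 11 * 14.5 * 0.17^2 * 0.11
= pi * 11 * 14.5 * 0.0289 * 0.11
= 1.5929

Q = 1.5929


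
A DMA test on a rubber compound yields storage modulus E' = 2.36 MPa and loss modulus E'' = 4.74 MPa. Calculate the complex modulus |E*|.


|E*| = sqrt(E'^2 + E''^2)
= sqrt(2.36^2 + 4.74^2)
= sqrt(5.5696 + 22.4676)
= 5.295 MPa

5.295 MPa


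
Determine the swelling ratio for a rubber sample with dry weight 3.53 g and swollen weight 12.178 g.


Q = W_swollen / W_dry
Q = 12.178 / 3.53
Q = 3.45

Q = 3.45


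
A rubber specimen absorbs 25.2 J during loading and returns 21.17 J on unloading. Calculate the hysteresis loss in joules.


Hysteresis loss = loading - unloading
= 25.2 - 21.17
= 4.03 J

4.03 J


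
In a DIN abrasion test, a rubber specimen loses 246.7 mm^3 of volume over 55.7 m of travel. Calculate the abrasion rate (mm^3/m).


Rate = volume_loss / distance
= 246.7 / 55.7
= 4.429 mm^3/m

4.429 mm^3/m


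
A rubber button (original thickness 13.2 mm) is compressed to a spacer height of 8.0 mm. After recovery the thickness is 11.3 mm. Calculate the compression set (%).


CS = (t0 - recovered) / (t0 - ts) * 100
= (13.2 - 11.3) / (13.2 - 8.0) * 100
= 1.9 / 5.2 * 100
= 36.5%

36.5%


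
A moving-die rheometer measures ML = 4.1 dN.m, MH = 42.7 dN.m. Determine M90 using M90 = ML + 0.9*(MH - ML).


M90 = ML + 0.9 * (MH - ML)
M90 = 4.1 + 0.9 * (42.7 - 4.1)
M90 = 4.1 + 0.9 * 38.6
M90 = 38.84 dN.m

38.84 dN.m


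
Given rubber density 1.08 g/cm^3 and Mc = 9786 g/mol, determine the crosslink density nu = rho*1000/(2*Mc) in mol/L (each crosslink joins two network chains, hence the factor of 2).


nu = rho * 1000 / (2 * Mc)
nu = 1.08 * 1000 / (2 * 9786)
nu = 1080.0 / 19572
nu = 0.0552 mol/L

0.0552 mol/L


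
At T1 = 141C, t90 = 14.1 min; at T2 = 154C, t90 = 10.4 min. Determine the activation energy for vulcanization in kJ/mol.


T1 = 414.15 K, T2 = 427.15 K
1/T1 - 1/T2 = 7.3486e-05
ln(t1/t2) = ln(14.1/10.4) = 0.3044
Ea = 8.314 * 0.3044 / 7.3486e-05 = 34435.4014 J/mol
Ea = 34.44 kJ/mol

34.44 kJ/mol


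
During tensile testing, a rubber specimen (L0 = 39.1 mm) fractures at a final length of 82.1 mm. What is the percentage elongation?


Elongation = (Lf - L0) / L0 * 100
= (82.1 - 39.1) / 39.1 * 100
= 43.0 / 39.1 * 100
= 110.0%

110.0%


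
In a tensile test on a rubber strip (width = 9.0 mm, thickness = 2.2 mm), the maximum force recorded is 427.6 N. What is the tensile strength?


Area = width * thickness = 9.0 * 2.2 = 19.8 mm^2
TS = force / area = 427.6 / 19.8 = 21.6 MPa

21.6 MPa


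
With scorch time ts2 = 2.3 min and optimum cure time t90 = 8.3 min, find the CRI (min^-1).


CRI = 100 / (t90 - ts2)
= 100 / (8.3 - 2.3)
= 100 / 6.0
= 16.67 min^-1

16.67 min^-1


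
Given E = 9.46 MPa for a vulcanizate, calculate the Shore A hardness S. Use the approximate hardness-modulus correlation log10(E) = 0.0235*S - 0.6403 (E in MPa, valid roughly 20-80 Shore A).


log10(E) = 0.0235*S - 0.6403  =>  S = (log10(E) + 0.6403) / 0.0235
log10(9.46) = 0.975891
S = (0.975891 + 0.6403) / 0.0235 = 1.616191 / 0.0235
S = 68.8

Shore A = 68.8


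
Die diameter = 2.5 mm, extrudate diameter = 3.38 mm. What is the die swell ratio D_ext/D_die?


Die swell ratio = D_extrudate / D_die
= 3.38 / 2.5
= 1.352

Die swell = 1.352


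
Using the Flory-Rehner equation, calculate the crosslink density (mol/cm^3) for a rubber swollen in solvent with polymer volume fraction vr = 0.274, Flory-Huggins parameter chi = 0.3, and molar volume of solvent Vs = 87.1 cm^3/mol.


ln(1 - vr) = ln(1 - 0.274) = -0.3202
Numerator = -((-0.3202) + 0.274 + 0.3 * 0.274^2) = 0.0237
Denominator = 87.1 * (0.274^(1/3) - 0.274/2) = 44.6393
nu = 0.0237 / 44.6393 = 5.3053e-04 mol/cm^3

5.3053e-04 mol/cm^3


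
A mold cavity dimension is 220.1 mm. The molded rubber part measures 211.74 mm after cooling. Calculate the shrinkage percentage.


Shrinkage = (mold - part) / mold * 100
= (220.1 - 211.74) / 220.1 * 100
= 8.36 / 220.1 * 100
= 3.8%

3.8%


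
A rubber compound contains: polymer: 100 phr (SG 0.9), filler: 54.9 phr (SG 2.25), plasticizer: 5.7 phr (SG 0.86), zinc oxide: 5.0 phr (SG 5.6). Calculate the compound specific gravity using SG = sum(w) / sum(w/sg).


Sum of weights = 165.6
Volume contributions:
  polymer: 100/0.9 = 111.1111
  filler: 54.9/2.25 = 24.4000
  plasticizer: 5.7/0.86 = 6.6279
  zinc oxide: 5.0/5.6 = 0.8929
Sum of volumes = 143.0319
SG = 165.6 / 143.0319 = 1.158

SG = 1.158


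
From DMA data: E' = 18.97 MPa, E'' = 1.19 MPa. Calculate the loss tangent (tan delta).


tan delta = E'' / E'
= 1.19 / 18.97
= 0.0627

tan delta = 0.0627


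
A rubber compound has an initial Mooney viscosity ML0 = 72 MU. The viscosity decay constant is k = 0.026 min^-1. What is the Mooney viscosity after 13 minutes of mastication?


ML = ML0 * exp(-k * t)
ML = 72 * exp(-0.026 * 13)
ML = 72 * 0.7132
ML = 51.35 MU

51.35 MU


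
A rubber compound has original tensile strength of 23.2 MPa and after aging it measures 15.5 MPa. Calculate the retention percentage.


Retention = aged / original * 100
= 15.5 / 23.2 * 100
= 66.8%

66.8%


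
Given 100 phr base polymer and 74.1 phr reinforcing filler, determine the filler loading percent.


Filler % = filler / (rubber + filler) * 100
= 74.1 / (100 + 74.1) * 100
= 74.1 / 174.1 * 100
= 42.56%

42.56%


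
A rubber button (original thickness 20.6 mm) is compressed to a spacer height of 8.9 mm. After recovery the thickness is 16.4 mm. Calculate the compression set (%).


CS = (t0 - recovered) / (t0 - ts) * 100
= (20.6 - 16.4) / (20.6 - 8.9) * 100
= 4.2 / 11.7 * 100
= 35.9%

35.9%


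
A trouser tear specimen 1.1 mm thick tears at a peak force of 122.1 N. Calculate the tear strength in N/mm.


Tear strength = force / thickness
= 122.1 / 1.1
= 111.0 N/mm

111.0 N/mm


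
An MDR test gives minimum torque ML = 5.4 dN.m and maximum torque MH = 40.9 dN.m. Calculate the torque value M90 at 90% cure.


M90 = ML + 0.9 * (MH - ML)
M90 = 5.4 + 0.9 * (40.9 - 5.4)
M90 = 5.4 + 0.9 * 35.5
M90 = 37.35 dN.m

37.35 dN.m


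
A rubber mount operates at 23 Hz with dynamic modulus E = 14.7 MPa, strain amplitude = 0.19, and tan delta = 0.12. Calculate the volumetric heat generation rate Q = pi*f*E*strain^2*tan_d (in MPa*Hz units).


Q = pi * f * E * strain^2 * tan_d
= pi * 23 * 14.7 * 0.19^2 * 0.12
= pi * 23 * 14.7 * 0.0361 * 0.12
= 4.6013

Q = 4.6013


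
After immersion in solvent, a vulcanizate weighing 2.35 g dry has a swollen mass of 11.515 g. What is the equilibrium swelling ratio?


Q = W_swollen / W_dry
Q = 11.515 / 2.35
Q = 4.9

Q = 4.9


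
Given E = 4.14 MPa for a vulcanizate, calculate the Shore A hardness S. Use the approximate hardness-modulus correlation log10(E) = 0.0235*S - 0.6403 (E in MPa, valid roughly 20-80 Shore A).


log10(E) = 0.0235*S - 0.6403  =>  S = (log10(E) + 0.6403) / 0.0235
log10(4.14) = 0.617000
S = (0.617000 + 0.6403) / 0.0235 = 1.257300 / 0.0235
S = 53.5

Shore A = 53.5


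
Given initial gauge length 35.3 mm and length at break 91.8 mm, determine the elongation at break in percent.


Elongation = (Lf - L0) / L0 * 100
= (91.8 - 35.3) / 35.3 * 100
= 56.5 / 35.3 * 100
= 160.1%

160.1%


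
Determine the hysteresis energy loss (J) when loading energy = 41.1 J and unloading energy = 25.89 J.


Hysteresis loss = loading - unloading
= 41.1 - 25.89
= 15.21 J

15.21 J


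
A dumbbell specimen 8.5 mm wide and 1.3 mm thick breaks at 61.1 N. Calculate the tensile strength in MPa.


Area = width * thickness = 8.5 * 1.3 = 11.05 mm^2
TS = force / area = 61.1 / 11.05 = 5.53 MPa

5.53 MPa


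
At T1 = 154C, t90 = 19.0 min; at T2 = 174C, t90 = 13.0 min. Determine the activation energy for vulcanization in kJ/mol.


T1 = 427.15 K, T2 = 447.15 K
1/T1 - 1/T2 = 1.0471e-04
ln(t1/t2) = ln(19.0/13.0) = 0.3795
Ea = 8.314 * 0.3795 / 1.0471e-04 = 30131.0020 J/mol
Ea = 30.13 kJ/mol

30.13 kJ/mol


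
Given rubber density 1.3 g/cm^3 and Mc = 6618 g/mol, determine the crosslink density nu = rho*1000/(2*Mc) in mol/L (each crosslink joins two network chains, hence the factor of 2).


nu = rho * 1000 / (2 * Mc)
nu = 1.3 * 1000 / (2 * 6618)
nu = 1300.0 / 13236
nu = 0.0982 mol/L

0.0982 mol/L


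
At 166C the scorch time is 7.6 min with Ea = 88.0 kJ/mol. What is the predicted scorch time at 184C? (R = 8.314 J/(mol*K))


Convert temperatures: T1 = 166 + 273.15 = 439.15 K, T2 = 184 + 273.15 = 457.15 K
ts2_new = 7.6 * exp(88000 / 8.314 * (1/457.15 - 1/439.15))
1/T2 - 1/T1 = -8.9660e-05
ts2_new = 2.94 min

2.94 min


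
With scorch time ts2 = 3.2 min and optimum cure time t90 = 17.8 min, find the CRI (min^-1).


CRI = 100 / (t90 - ts2)
= 100 / (17.8 - 3.2)
= 100 / 14.6
= 6.85 min^-1

6.85 min^-1


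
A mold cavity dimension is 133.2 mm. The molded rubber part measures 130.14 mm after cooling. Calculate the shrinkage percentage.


Shrinkage = (mold - part) / mold * 100
= (133.2 - 130.14) / 133.2 * 100
= 3.06 / 133.2 * 100
= 2.3%

2.3%


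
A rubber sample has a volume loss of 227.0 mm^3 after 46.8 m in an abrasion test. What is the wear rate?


Rate = volume_loss / distance
= 227.0 / 46.8
= 4.85 mm^3/m

4.85 mm^3/m


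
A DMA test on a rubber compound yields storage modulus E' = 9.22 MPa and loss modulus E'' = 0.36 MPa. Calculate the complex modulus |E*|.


|E*| = sqrt(E'^2 + E''^2)
= sqrt(9.22^2 + 0.36^2)
= sqrt(85.0084 + 0.1296)
= 9.227 MPa

9.227 MPa


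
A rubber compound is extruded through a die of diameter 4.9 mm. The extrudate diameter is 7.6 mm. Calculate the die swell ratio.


Die swell ratio = D_extrudate / D_die
= 7.6 / 4.9
= 1.551

Die swell = 1.551


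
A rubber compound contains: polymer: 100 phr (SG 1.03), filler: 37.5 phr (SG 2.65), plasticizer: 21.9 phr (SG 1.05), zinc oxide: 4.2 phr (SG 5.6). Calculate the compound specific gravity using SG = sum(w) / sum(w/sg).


Sum of weights = 163.6
Volume contributions:
  polymer: 100/1.03 = 97.0874
  filler: 37.5/2.65 = 14.1509
  plasticizer: 21.9/1.05 = 20.8571
  zinc oxide: 4.2/5.6 = 0.7500
Sum of volumes = 132.8455
SG = 163.6 / 132.8455 = 1.232

SG = 1.232


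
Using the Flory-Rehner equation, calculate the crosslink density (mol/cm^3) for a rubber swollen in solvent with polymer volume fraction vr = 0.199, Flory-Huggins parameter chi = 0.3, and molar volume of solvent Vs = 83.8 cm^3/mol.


ln(1 - vr) = ln(1 - 0.199) = -0.2219
Numerator = -((-0.2219) + 0.199 + 0.3 * 0.199^2) = 0.0110
Denominator = 83.8 * (0.199^(1/3) - 0.199/2) = 40.5866
nu = 0.0110 / 40.5866 = 2.7137e-04 mol/cm^3

2.7137e-04 mol/cm^3


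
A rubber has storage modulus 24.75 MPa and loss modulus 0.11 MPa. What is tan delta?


tan delta = E'' / E'
= 0.11 / 24.75
= 0.0044

tan delta = 0.0044


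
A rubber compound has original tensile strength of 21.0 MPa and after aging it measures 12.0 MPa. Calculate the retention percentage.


Retention = aged / original * 100
= 12.0 / 21.0 * 100
= 57.1%

57.1%


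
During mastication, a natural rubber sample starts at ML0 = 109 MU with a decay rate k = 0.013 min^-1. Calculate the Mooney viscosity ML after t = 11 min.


ML = ML0 * exp(-k * t)
ML = 109 * exp(-0.013 * 11)
ML = 109 * 0.8668
ML = 94.48 MU

94.48 MU


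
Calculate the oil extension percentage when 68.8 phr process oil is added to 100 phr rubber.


Oil % = oil / (100 + oil) * 100
= 68.8 / (100 + 68.8) * 100
= 68.8 / 168.8 * 100
= 40.76%

40.76%


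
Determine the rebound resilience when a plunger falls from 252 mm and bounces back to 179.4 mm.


Resilience = h_rebound / h_drop * 100
= 179.4 / 252 * 100
= 71.2%

71.2%


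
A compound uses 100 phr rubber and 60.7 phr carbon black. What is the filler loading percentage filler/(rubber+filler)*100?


Filler % = filler / (rubber + filler) * 100
= 60.7 / (100 + 60.7) * 100
= 60.7 / 160.7 * 100
= 37.77%

37.77%


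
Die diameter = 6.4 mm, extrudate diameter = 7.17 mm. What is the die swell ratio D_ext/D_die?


Die swell ratio = D_extrudate / D_die
= 7.17 / 6.4
= 1.12

Die swell = 1.12


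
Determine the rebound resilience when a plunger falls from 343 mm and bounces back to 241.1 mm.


Resilience = h_rebound / h_drop * 100
= 241.1 / 343 * 100
= 70.3%

70.3%


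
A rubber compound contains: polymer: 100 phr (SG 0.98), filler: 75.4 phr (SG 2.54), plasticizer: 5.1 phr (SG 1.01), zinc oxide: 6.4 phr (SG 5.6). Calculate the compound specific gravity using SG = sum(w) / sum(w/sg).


Sum of weights = 186.9
Volume contributions:
  polymer: 100/0.98 = 102.0408
  filler: 75.4/2.54 = 29.6850
  plasticizer: 5.1/1.01 = 5.0495
  zinc oxide: 6.4/5.6 = 1.1429
Sum of volumes = 137.9182
SG = 186.9 / 137.9182 = 1.355

SG = 1.355


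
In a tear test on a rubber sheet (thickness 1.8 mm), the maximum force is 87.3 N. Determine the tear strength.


Tear strength = force / thickness
= 87.3 / 1.8
= 48.5 N/mm

48.5 N/mm


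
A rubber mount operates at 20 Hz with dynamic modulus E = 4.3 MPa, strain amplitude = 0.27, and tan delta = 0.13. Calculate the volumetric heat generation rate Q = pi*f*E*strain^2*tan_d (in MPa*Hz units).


Q = pi * f * E * strain^2 * tan_d
= pi * 20 * 4.3 * 0.27^2 * 0.13
= pi * 20 * 4.3 * 0.0729 * 0.13
= 2.5605

Q = 2.5605


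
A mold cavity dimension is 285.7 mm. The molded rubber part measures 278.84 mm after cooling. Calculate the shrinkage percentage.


Shrinkage = (mold - part) / mold * 100
= (285.7 - 278.84) / 285.7 * 100
= 6.86 / 285.7 * 100
= 2.4%

2.4%


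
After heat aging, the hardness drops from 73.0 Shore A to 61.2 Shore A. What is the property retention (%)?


Retention = aged / original * 100
= 61.2 / 73.0 * 100
= 83.8%

83.8%


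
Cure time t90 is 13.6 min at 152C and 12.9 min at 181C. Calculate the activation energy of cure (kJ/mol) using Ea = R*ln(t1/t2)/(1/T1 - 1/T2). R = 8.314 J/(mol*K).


T1 = 425.15 K, T2 = 454.15 K
1/T1 - 1/T2 = 1.5020e-04
ln(t1/t2) = ln(13.6/12.9) = 0.0528
Ea = 8.314 * 0.0528 / 1.5020e-04 = 2925.0731 J/mol
Ea = 2.93 kJ/mol

2.93 kJ/mol


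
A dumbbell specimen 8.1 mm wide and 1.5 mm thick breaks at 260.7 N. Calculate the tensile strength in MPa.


Area = width * thickness = 8.1 * 1.5 = 12.15 mm^2
TS = force / area = 260.7 / 12.15 = 21.46 MPa

21.46 MPa


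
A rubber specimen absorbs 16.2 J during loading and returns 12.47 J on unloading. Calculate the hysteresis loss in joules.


Hysteresis loss = loading - unloading
= 16.2 - 12.47
= 3.73 J

3.73 J


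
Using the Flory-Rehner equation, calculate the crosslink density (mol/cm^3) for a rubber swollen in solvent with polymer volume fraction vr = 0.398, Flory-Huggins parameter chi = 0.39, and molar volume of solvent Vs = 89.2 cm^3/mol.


ln(1 - vr) = ln(1 - 0.398) = -0.5075
Numerator = -((-0.5075) + 0.398 + 0.39 * 0.398^2) = 0.0477
Denominator = 89.2 * (0.398^(1/3) - 0.398/2) = 47.8626
nu = 0.0477 / 47.8626 = 9.9703e-04 mol/cm^3

9.9703e-04 mol/cm^3


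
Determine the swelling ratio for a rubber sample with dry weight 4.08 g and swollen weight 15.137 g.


Q = W_swollen / W_dry
Q = 15.137 / 4.08
Q = 3.71

Q = 3.71


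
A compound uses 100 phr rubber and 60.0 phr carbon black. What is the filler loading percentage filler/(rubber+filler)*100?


Filler % = filler / (rubber + filler) * 100
= 60.0 / (100 + 60.0) * 100
= 60.0 / 160.0 * 100
= 37.5%

37.5%


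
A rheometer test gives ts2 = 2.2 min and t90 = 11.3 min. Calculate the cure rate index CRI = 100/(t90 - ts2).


CRI = 100 / (t90 - ts2)
= 100 / (11.3 - 2.2)
= 100 / 9.1
= 10.99 min^-1

10.99 min^-1


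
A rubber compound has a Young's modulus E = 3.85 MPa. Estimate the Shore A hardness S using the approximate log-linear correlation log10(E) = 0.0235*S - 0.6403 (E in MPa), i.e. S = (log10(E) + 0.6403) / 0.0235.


log10(E) = 0.0235*S - 0.6403  =>  S = (log10(E) + 0.6403) / 0.0235
log10(3.85) = 0.585461
S = (0.585461 + 0.6403) / 0.0235 = 1.225761 / 0.0235
S = 52.2

Shore A = 52.2


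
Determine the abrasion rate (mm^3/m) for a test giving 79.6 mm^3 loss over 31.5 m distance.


Rate = volume_loss / distance
= 79.6 / 31.5
= 2.527 mm^3/m

2.527 mm^3/m


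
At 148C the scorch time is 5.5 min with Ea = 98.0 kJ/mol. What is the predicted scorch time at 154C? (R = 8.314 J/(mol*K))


Convert temperatures: T1 = 148 + 273.15 = 421.15 K, T2 = 154 + 273.15 = 427.15 K
ts2_new = 5.5 * exp(98000 / 8.314 * (1/427.15 - 1/421.15))
1/T2 - 1/T1 = -3.3353e-05
ts2_new = 3.71 min

3.71 min


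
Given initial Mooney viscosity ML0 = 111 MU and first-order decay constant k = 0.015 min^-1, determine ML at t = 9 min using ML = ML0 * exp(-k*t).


ML = ML0 * exp(-k * t)
ML = 111 * exp(-0.015 * 9)
ML = 111 * 0.8737
ML = 96.98 MU

96.98 MU


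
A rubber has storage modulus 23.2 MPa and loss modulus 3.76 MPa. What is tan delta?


tan delta = E'' / E'
= 3.76 / 23.2
= 0.1621

tan delta = 0.1621


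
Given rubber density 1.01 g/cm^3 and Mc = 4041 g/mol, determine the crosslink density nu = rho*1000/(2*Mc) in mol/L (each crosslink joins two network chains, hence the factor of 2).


nu = rho * 1000 / (2 * Mc)
nu = 1.01 * 1000 / (2 * 4041)
nu = 1010.0 / 8082
nu = 0.1250 mol/L

0.1250 mol/L
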